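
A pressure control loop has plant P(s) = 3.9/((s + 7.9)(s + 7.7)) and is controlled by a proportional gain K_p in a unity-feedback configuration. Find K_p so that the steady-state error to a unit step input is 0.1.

K_p = 140

For a type-0 loop with proportional control, e_ss = 1/(1 + K_p·P(0)).
P(0) = 0.06411. Require 1/(1 + K_p·0.06411) = 0.1, so 1 + 0.06411·K_p = 10.
K_p = (10 − 1)/0.06411 = 140.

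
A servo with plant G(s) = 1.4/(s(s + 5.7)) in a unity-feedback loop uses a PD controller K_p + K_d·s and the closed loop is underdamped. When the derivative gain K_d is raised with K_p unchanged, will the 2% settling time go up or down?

Characteristic equation s² + (5.7 + 1.4K_d)s + 1.4K_p = 0: raising K_d increases ζω_n = (5.7+1.4K_d)/2 while the loop stays underdamped, so T_s ≈ 4/(ζω_n) decreases.

decrease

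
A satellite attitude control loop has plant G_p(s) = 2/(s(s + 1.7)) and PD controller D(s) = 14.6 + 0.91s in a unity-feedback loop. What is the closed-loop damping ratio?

Forward path: (14.6 + 0.91s)·2/(s(s+1.7)). The closed-loop characteristic equation is s² + (1.7 + 2·0.91)s + 2·14.6 = 0.
That is s² + 3.52s + 29.2 = 0, so ω_n = 5.404 rad/s and ζ = 3.52/(2·5.404) = 0.3257.

ζ = 0.326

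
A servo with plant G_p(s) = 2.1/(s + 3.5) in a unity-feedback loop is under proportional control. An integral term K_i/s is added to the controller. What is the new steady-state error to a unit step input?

0

Adding integral action puts a pole at s = 0 in the forward path, raising the system type to 1; a type-1 loop has zero steady-state error to a step.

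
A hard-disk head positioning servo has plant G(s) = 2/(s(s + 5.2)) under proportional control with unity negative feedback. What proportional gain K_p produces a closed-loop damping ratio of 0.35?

K_p = 27.6

Closed-loop characteristic equation: s² + 5.2s + K_p·2 = 0.
So ω_n = √(2K_p) and 2ζω_n = 5.2, giving ζ = 5.2/(2√(2K_p)).
Setting ζ = 0.35: √(2K_p) = 5.2/(2·0.35) = 7.429, so K_p = 55.18/2 = 27.6.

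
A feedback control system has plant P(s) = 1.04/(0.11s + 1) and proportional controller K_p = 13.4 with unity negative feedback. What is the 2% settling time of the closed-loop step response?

T_s ≈ 0.0295 s

Closed loop: T(s) = K_p·P/(1+K_p·P) = 13.94/(0.11s + 1 + 13.94), with pole at s = −(1 + 13.94)/0.11 = −135.8.
τ = 1/135.8 = 0.007365 s, so 2% settling time ≈ 4τ = 0.0295 s.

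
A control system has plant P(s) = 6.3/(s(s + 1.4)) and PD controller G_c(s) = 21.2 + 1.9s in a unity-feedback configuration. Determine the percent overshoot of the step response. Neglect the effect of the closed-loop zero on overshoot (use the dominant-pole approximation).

Forward path: (21.2 + 1.9s)·6.3/(s(s+1.4)). The closed-loop characteristic equation is s² + (1.4 + 6.3·1.9)s + 6.3·21.2 = 0.
That is s² + 13.37s + 133.6 = 0, so ω_n = 11.56 rad/s and ζ = 13.37/(2·11.56) = 0.5784.
%OS = 100·exp(−πζ/√(1−ζ²)) = 10.8%.

10.8%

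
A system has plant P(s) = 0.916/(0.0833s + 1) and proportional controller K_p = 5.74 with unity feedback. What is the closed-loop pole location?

Closed loop: T(s) = K_p·P/(1+K_p·P) = 5.258/(0.0833s + 1 + 5.258), with pole at s = −(1 + 5.258)/0.0833 = −75.12.

s = -75.12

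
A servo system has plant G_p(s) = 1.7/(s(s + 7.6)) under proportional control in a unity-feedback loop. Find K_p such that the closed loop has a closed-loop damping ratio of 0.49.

Closed-loop characteristic equation: s² + 7.6s + K_p·1.7 = 0.
So ω_n = √(1.7K_p) and 2ζω_n = 7.6, giving ζ = 7.6/(2√(1.7K_p)).
Setting ζ = 0.49: √(1.7K_p) = 7.6/(2·0.49) = 7.755, so K_p = 60.14/1.7 = 35.4.

K_p = 35.4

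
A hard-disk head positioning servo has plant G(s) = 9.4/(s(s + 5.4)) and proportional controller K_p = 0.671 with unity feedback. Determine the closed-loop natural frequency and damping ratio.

ω_n = 2.51 rad/s, ζ = 1.08

With unity feedback the closed-loop characteristic equation is s² + 5.4s + 0.671·9.4 = s² + 5.4s + 6.307 = 0.
Matching s² + 2ζω_n s + ω_n²: ω_n = √6.307 = 2.511 rad/s and 2ζω_n = 5.4, so ζ = 5.4/(2·2.511) = 1.08.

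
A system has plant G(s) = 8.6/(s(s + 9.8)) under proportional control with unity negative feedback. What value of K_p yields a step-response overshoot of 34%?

K_p = 26.5

From %OS = 100·exp(−πζ/√(1−ζ²)) = 34%, ζ = −ln(0.34)/√(π²+ln²(0.34)) = 0.3248.
Characteristic equation s² + 9.8s + 8.6K_p = 0 gives ζ = 9.8/(2√(8.6K_p)).
Setting ζ = 0.3248: √(8.6K_p) = 9.8/(2·0.3248) = 15.09, so K_p = 227.6/8.6 = 26.5.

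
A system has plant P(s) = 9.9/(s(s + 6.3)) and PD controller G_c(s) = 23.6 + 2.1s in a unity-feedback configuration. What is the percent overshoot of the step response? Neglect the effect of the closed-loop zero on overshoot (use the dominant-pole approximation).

0.246%

Forward path: (23.6 + 2.1s)·9.9/(s(s+6.3)). The closed-loop characteristic equation is s² + (6.3 + 9.9·2.1)s + 9.9·23.6 = 0.
That is s² + 27.09s + 233.6 = 0, so ω_n = 15.29 rad/s and ζ = 27.09/(2·15.29) = 0.8861.
%OS = 100·exp(−πζ/√(1−ζ²)) = 0.246%.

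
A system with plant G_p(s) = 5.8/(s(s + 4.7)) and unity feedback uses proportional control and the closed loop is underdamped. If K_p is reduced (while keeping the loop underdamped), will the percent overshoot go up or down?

decrease

ζ = 4.7/(2√(5.8K_p)) rises as K_p falls; higher damping means less overshoot.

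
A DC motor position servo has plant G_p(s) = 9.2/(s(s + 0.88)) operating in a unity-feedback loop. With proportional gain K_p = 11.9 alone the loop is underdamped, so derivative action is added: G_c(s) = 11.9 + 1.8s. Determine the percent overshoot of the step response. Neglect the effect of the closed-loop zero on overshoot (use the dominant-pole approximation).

0.876%

Forward path: (11.9 + 1.8s)·9.2/(s(s+0.88)). The closed-loop characteristic equation is s² + (0.88 + 9.2·1.8)s + 9.2·11.9 = 0.
That is s² + 17.44s + 109.5 = 0, so ω_n = 10.46 rad/s and ζ = 17.44/(2·10.46) = 0.8334.
%OS = 100·exp(−πζ/√(1−ζ²)) = 0.876%.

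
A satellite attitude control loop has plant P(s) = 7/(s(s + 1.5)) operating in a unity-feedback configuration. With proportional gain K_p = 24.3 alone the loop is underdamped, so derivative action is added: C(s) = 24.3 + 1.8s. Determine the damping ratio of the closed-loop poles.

ζ = 0.541

Forward path: (24.3 + 1.8s)·7/(s(s+1.5)). The closed-loop characteristic equation is s² + (1.5 + 7·1.8)s + 7·24.3 = 0.
That is s² + 14.1s + 170.1 = 0, so ω_n = 13.04 rad/s and ζ = 14.1/(2·13.04) = 0.5406.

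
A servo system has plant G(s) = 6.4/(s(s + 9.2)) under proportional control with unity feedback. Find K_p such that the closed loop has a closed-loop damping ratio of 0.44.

K_p = 17.1

Closed-loop characteristic equation: s² + 9.2s + K_p·6.4 = 0.
So ω_n = √(6.4K_p) and 2ζω_n = 9.2, giving ζ = 9.2/(2√(6.4K_p)).
Setting ζ = 0.44: √(6.4K_p) = 9.2/(2·0.44) = 10.45, so K_p = 109.3/6.4 = 17.1.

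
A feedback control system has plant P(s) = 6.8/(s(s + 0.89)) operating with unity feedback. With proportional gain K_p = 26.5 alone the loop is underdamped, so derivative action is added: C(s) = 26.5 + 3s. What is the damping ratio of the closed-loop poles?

Forward path: (26.5 + 3s)·6.8/(s(s+0.89)). The closed-loop characteristic equation is s² + (0.89 + 6.8·3)s + 6.8·26.5 = 0.
That is s² + 21.29s + 180.2 = 0, so ω_n = 13.42 rad/s and ζ = 21.29/(2·13.42) = 0.793.

ζ = 0.793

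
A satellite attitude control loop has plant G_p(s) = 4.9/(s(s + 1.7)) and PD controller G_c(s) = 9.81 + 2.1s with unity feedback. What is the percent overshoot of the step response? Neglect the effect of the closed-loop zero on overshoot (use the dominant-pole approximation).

Forward path: (9.81 + 2.1s)·4.9/(s(s+1.7)). The closed-loop characteristic equation is s² + (1.7 + 4.9·2.1)s + 4.9·9.81 = 0.
That is s² + 11.99s + 48.07 = 0, so ω_n = 6.933 rad/s and ζ = 11.99/(2·6.933) = 0.8647.
%OS = 100·exp(−πζ/√(1−ζ²)) = 0.448%.

0.448%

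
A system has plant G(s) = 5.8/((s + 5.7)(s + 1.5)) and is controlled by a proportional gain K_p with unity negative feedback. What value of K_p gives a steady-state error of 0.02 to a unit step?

K_p = 72.2

For a type-0 loop with proportional control, e_ss = 1/(1 + K_p·G(0)).
G(0) = 0.6784. Require 1/(1 + K_p·0.6784) = 0.02, so 1 + 0.6784·K_p = 50.
K_p = (50 − 1)/0.6784 = 72.2.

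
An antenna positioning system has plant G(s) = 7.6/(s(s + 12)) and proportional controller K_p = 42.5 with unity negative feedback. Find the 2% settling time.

The closed-loop denominator s² + 12s + 323 gives ω_n = √323 = 17.97 and ζ = 12/(2ω_n) = 0.3338.
2% settling time T_s ≈ 4/(ζω_n) = 4/6 = 0.667 s.

T_s ≈ 0.667 s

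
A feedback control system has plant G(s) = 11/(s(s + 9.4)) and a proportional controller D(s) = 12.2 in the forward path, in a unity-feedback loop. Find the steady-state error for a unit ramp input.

0.07

The loop has one pole at the origin (type 1). Velocity error constant K_v = lim_{s→0} s·D(s)G(s) = 12.2·11/9.4 = 14.28.
Steady-state error to a unit ramp: e_ss = 1/K_v = 0.07.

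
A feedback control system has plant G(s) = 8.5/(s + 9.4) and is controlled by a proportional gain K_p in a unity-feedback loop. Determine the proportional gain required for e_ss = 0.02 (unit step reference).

Steady-state error for a unit step on this type-0 loop is 1/(1 + K_p·G(0)).
G(0) = 0.9043. Require 1/(1 + K_p·0.9043) = 0.02, so 1 + 0.9043·K_p = 50.
K_p = (50 − 1)/0.9043 = 54.2.

K_p = 54.2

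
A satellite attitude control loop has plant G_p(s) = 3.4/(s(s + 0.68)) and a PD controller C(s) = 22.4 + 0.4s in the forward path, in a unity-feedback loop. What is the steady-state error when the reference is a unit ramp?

0.00893

The loop has one pole at the origin (type 1). Velocity error constant K_v = lim_{s→0} s·C(s)G_p(s) = 22.4·3.4/0.68 = 112.
Steady-state error to a unit ramp: e_ss = 1/K_v = 0.00893.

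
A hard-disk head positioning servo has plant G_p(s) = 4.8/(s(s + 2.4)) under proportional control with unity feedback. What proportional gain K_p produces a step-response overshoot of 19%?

From %OS = 100·exp(−πζ/√(1−ζ²)) = 19%, ζ = −ln(0.19)/√(π²+ln²(0.19)) = 0.4673.
Characteristic equation s² + 2.4s + 4.8K_p = 0 gives ζ = 2.4/(2√(4.8K_p)).
Setting ζ = 0.4673: √(4.8K_p) = 2.4/(2·0.4673) = 2.568, so K_p = 6.593/4.8 = 1.37.

K_p = 1.37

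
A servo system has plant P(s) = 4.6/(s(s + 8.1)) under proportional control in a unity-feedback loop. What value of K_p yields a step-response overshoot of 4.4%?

From %OS = 100·exp(−πζ/√(1−ζ²)) = 4.4%, ζ = −ln(0.044)/√(π²+ln²(0.044)) = 0.7051.
Characteristic equation s² + 8.1s + 4.6K_p = 0 gives ζ = 8.1/(2√(4.6K_p)).
Setting ζ = 0.7051: √(4.6K_p) = 8.1/(2·0.7051) = 5.744, so K_p = 32.99/4.6 = 7.17.

K_p = 7.17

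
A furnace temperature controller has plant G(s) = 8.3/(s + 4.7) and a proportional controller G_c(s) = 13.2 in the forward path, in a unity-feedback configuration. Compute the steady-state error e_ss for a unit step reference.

The loop is type 0. Static position error constant K_pos = G_c(0)·G(0) = 13.2·1.766 = 23.31.
Steady-state error to a unit step: e_ss = 1/(1+K_pos) = 1/24.31 = 0.0411.

0.0411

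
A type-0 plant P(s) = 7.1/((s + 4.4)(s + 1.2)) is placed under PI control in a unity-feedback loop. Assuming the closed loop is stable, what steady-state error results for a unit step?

0

The PI controller's integrator makes the forward path type 1, so e_ss to a step is zero.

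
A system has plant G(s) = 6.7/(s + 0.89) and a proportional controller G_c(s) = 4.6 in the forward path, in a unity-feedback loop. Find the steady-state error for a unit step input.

0.0281

The loop is type 0. Static position error constant K_pos = G_c(0)·G(0) = 4.6·7.528 = 34.63.
Steady-state error to a unit step: e_ss = 1/(1+K_pos) = 1/35.63 = 0.0281.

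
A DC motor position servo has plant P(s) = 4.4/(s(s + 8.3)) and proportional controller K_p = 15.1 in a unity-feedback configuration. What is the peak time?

T_p = 0.448 s

From 1 + K_pP(s) = 0: s² + 8.3s + 66.44 = 0 ⇒ ω_n = 8.151, ζ = 0.5091.
Damped frequency ω_d = ω_n√(1−ζ²) = 7.016 rad/s, so peak time T_p = π/ω_d = 0.448 s.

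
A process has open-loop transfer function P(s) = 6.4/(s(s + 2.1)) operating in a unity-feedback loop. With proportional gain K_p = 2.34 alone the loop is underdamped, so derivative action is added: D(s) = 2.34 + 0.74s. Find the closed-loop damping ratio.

Forward path: (2.34 + 0.74s)·6.4/(s(s+2.1)). The closed-loop characteristic equation is s² + (2.1 + 6.4·0.74)s + 6.4·2.34 = 0.
That is s² + 6.836s + 14.98 = 0, so ω_n = 3.87 rad/s and ζ = 6.836/(2·3.87) = 0.8832.

ζ = 0.883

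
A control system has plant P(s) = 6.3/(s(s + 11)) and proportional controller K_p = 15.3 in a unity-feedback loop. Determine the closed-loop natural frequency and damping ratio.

ω_n = 9.82 rad/s, ζ = 0.56

1 + K_p·P(s) = 0 gives s² + 11s + 96.39 = 0.
Matching s² + 2ζω_n s + ω_n²: ω_n = √96.39 = 9.818 rad/s and 2ζω_n = 11, so ζ = 11/(2·9.818) = 0.56.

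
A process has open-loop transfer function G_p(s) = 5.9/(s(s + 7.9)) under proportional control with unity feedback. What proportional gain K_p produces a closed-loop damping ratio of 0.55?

K_p = 8.74

Closed-loop characteristic equation: s² + 7.9s + K_p·5.9 = 0.
So ω_n = √(5.9K_p) and 2ζω_n = 7.9, giving ζ = 7.9/(2√(5.9K_p)).
Setting ζ = 0.55: √(5.9K_p) = 7.9/(2·0.55) = 7.182, so K_p = 51.58/5.9 = 8.74.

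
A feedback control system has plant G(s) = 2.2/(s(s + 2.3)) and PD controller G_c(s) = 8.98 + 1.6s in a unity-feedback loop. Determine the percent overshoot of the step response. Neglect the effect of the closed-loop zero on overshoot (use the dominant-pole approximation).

Forward path: (8.98 + 1.6s)·2.2/(s(s+2.3)). The closed-loop characteristic equation is s² + (2.3 + 2.2·1.6)s + 2.2·8.98 = 0.
That is s² + 5.82s + 19.76 = 0, so ω_n = 4.445 rad/s and ζ = 5.82/(2·4.445) = 0.6547.
%OS = 100·exp(−πζ/√(1−ζ²)) = 6.58%.

6.58%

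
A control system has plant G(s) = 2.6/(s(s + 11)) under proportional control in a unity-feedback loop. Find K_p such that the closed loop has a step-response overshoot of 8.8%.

K_p = 31.1

From %OS = 100·exp(−πζ/√(1−ζ²)) = 8.8%, ζ = −ln(0.088)/√(π²+ln²(0.088)) = 0.6119.
Characteristic equation s² + 11s + 2.6K_p = 0 gives ζ = 11/(2√(2.6K_p)).
Setting ζ = 0.6119: √(2.6K_p) = 11/(2·0.6119) = 8.989, so K_p = 80.79/2.6 = 31.1.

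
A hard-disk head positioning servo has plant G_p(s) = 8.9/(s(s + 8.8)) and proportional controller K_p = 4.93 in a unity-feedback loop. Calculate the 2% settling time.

T_s ≈ 0.909 s

From 1 + K_pG_p(s) = 0: s² + 8.8s + 43.88 = 0 ⇒ ω_n = 6.624, ζ = 0.6643.
2% settling time T_s ≈ 4/(ζω_n) = 4/4.4 = 0.909 s.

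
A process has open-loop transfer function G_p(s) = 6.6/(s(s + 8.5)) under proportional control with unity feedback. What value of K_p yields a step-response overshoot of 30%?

K_p = 21.4

From %OS = 100·exp(−πζ/√(1−ζ²)) = 30%, ζ = −ln(0.3)/√(π²+ln²(0.3)) = 0.3579.
Characteristic equation s² + 8.5s + 6.6K_p = 0 gives ζ = 8.5/(2√(6.6K_p)).
Setting ζ = 0.3579: √(6.6K_p) = 8.5/(2·0.3579) = 11.88, so K_p = 141/6.6 = 21.4.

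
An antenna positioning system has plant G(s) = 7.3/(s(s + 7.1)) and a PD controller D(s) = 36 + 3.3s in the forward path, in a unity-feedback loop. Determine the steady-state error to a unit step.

The open loop D(s)G(s) has a pole at the origin (type 1), so the static position error constant is infinite and e_ss = 1/(1+∞) = 0.

0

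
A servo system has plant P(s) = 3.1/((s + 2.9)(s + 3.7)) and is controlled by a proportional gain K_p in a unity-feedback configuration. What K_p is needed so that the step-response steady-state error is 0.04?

Steady-state error for a unit step on this type-0 loop is 1/(1 + K_p·P(0)).
P(0) = 0.2889. Require 1/(1 + K_p·0.2889) = 0.04, so 1 + 0.2889·K_p = 25.
K_p = (25 − 1)/0.2889 = 83.1.

K_p = 83.1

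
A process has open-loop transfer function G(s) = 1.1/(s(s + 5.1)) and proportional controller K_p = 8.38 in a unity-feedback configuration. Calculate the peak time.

Closed-loop characteristic equation: s² + 5.1s + 9.218 = 0, so ω_n = 3.036 rad/s and ζ = 5.1/(2·3.036) = 0.8399.
Damped frequency ω_d = ω_n√(1−ζ²) = 1.648 rad/s, so peak time T_p = π/ω_d = 1.91 s.

T_p = 1.91 s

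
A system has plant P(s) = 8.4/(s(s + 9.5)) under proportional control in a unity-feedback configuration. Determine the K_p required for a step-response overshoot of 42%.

From %OS = 100·exp(−πζ/√(1−ζ²)) = 42%, ζ = −ln(0.42)/√(π²+ln²(0.42)) = 0.2662.
Characteristic equation s² + 9.5s + 8.4K_p = 0 gives ζ = 9.5/(2√(8.4K_p)).
Setting ζ = 0.2662: √(8.4K_p) = 9.5/(2·0.2662) = 17.85, so K_p = 318.5/8.4 = 37.9.

K_p = 37.9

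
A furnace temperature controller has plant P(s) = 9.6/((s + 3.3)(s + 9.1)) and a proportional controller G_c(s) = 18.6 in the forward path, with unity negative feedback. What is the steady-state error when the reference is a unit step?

The loop is type 0. Static position error constant K_pos = G_c(0)·P(0) = 18.6·0.3197 = 5.946.
Steady-state error to a unit step: e_ss = 1/(1+K_pos) = 1/6.946 = 0.144.

0.144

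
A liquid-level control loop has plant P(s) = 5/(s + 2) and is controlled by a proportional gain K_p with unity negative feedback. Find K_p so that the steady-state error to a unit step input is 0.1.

The loop is type 0, so e_ss(step) = 1/(1 + K_pos) with K_pos = K_p·P(0).
P(0) = 2.5. Require 1/(1 + K_p·2.5) = 0.1, so 1 + 2.5·K_p = 10.
K_p = (10 − 1)/2.5 = 3.6.

K_p = 3.6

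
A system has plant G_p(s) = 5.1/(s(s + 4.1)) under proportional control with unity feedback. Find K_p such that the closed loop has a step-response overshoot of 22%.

From %OS = 100·exp(−πζ/√(1−ζ²)) = 22%, ζ = −ln(0.22)/√(π²+ln²(0.22)) = 0.4342.
Characteristic equation s² + 4.1s + 5.1K_p = 0 gives ζ = 4.1/(2√(5.1K_p)).
Setting ζ = 0.4342: √(5.1K_p) = 4.1/(2·0.4342) = 4.722, so K_p = 22.29/5.1 = 4.37.

K_p = 4.37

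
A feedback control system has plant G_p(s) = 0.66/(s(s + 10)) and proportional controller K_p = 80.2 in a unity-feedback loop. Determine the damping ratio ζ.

1 + K_p·G_p(s) = 0 gives s² + 10s + 52.93 = 0.
So ω_n² = 52.93 ⇒ ω_n = 7.275 rad/s, and ζ = 10/(2ω_n) = 0.687.

ζ = 0.687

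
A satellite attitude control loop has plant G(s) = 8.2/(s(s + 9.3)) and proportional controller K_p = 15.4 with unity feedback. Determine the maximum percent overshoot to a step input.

24%

Closed-loop characteristic equation: s² + 9.3s + 126.3 = 0, so ω_n = 11.24 rad/s and ζ = 9.3/(2·11.24) = 0.4138.
%OS = 100·exp(−πζ/√(1−ζ²)) = 100·exp(−π·0.4138/√0.8288) = 24%.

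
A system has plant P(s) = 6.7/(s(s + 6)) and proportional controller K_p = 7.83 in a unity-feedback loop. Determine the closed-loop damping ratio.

ζ = 0.414

The closed-loop denominator is s(s+6) + 7.83·6.7 = s² + 6s + 52.46.
So ω_n² = 52.46 ⇒ ω_n = 7.243 rad/s, and ζ = 6/(2ω_n) = 0.414.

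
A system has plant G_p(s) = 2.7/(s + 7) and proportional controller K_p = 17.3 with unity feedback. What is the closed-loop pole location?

s = -53.71

Closed-loop transfer function: T(s) = K_p·G_p(s)/(1 + K_p·G_p(s)) = 46.71/(s + 7 + 46.71) = 46.71/(s + 53.71).
The closed-loop pole is at s = −53.71.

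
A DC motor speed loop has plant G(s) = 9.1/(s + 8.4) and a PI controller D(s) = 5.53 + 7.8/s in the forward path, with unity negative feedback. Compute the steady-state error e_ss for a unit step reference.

0

The open loop D(s)G(s) has a pole at the origin (type 1), so the static position error constant is infinite and e_ss = 1/(1+∞) = 0.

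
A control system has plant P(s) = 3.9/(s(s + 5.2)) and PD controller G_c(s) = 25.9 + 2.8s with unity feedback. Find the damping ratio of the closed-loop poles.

Forward path: (25.9 + 2.8s)·3.9/(s(s+5.2)). The closed-loop characteristic equation is s² + (5.2 + 3.9·2.8)s + 3.9·25.9 = 0.
That is s² + 16.12s + 101 = 0, so ω_n = 10.05 rad/s and ζ = 16.12/(2·10.05) = 0.802.

ζ = 0.802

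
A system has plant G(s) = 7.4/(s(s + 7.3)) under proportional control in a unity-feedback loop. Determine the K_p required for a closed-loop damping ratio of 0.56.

K_p = 5.74

Closed-loop characteristic equation: s² + 7.3s + K_p·7.4 = 0.
So ω_n = √(7.4K_p) and 2ζω_n = 7.3, giving ζ = 7.3/(2√(7.4K_p)).
Setting ζ = 0.56: √(7.4K_p) = 7.3/(2·0.56) = 6.518, so K_p = 42.48/7.4 = 5.74.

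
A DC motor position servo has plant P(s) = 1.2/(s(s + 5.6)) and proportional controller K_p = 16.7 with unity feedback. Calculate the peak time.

T_p = 0.899 s

The closed-loop denominator s² + 5.6s + 20.04 gives ω_n = √20.04 = 4.477 and ζ = 5.6/(2ω_n) = 0.6255.
Damped frequency ω_d = ω_n√(1−ζ²) = 3.493 rad/s, so peak time T_p = π/ω_d = 0.899 s.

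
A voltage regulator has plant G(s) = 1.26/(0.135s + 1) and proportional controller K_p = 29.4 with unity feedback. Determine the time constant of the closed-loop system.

Closed loop: T(s) = K_p·G/(1+K_p·G) = 37.04/(0.135s + 1 + 37.04), with pole at s = −(1 + 37.04)/0.135 = −281.8.
Closed-loop time constant τ = 1/281.8 = 0.00355 s.

τ = 0.00355 s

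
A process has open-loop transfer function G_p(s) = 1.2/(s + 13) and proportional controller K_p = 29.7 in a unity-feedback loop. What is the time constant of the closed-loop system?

τ = 0.0206 s

Closed-loop transfer function: T(s) = K_p·G_p(s)/(1 + K_p·G_p(s)) = 35.64/(s + 13 + 35.64) = 35.64/(s + 48.64).
Time constant τ = 1/48.64 = 0.0206 s.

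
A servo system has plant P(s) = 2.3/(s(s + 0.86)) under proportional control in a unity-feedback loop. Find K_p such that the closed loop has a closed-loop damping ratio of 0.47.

K_p = 0.364

Closed-loop characteristic equation: s² + 0.86s + K_p·2.3 = 0.
So ω_n = √(2.3K_p) and 2ζω_n = 0.86, giving ζ = 0.86/(2√(2.3K_p)).
Setting ζ = 0.47: √(2.3K_p) = 0.86/(2·0.47) = 0.9149, so K_p = 0.837/2.3 = 0.364.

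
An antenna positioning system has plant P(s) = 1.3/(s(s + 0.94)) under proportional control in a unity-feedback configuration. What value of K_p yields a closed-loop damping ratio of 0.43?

K_p = 0.919

Closed-loop characteristic equation: s² + 0.94s + K_p·1.3 = 0.
So ω_n = √(1.3K_p) and 2ζω_n = 0.94, giving ζ = 0.94/(2√(1.3K_p)).
Setting ζ = 0.43: √(1.3K_p) = 0.94/(2·0.43) = 1.093, so K_p = 1.195/1.3 = 0.919.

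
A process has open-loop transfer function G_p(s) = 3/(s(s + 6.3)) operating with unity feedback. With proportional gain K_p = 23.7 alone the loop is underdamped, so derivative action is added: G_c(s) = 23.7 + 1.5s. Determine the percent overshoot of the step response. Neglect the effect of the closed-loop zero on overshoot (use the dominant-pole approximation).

7.28%

Forward path: (23.7 + 1.5s)·3/(s(s+6.3)). The closed-loop characteristic equation is s² + (6.3 + 3·1.5)s + 3·23.7 = 0.
That is s² + 10.8s + 71.1 = 0, so ω_n = 8.432 rad/s and ζ = 10.8/(2·8.432) = 0.6404.
%OS = 100·exp(−πζ/√(1−ζ²)) = 7.28%.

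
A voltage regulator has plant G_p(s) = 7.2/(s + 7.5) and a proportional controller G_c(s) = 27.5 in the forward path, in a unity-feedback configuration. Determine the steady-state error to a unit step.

The loop is type 0. Static position error constant K_pos = G_c(0)·G_p(0) = 27.5·0.96 = 26.4.
Steady-state error to a unit step: e_ss = 1/(1+K_pos) = 1/27.4 = 0.0365.

0.0365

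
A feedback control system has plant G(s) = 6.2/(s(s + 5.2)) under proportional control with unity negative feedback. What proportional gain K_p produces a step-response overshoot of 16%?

K_p = 4.29

From %OS = 100·exp(−πζ/√(1−ζ²)) = 16%, ζ = −ln(0.16)/√(π²+ln²(0.16)) = 0.5039.
Characteristic equation s² + 5.2s + 6.2K_p = 0 gives ζ = 5.2/(2√(6.2K_p)).
Setting ζ = 0.5039: √(6.2K_p) = 5.2/(2·0.5039) = 5.16, so K_p = 26.63/6.2 = 4.29.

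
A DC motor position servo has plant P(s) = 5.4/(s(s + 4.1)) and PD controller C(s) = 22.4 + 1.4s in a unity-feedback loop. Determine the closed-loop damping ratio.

ζ = 0.53

Forward path: (22.4 + 1.4s)·5.4/(s(s+4.1)). The closed-loop characteristic equation is s² + (4.1 + 5.4·1.4)s + 5.4·22.4 = 0.
That is s² + 11.66s + 121 = 0, so ω_n = 11 rad/s and ζ = 11.66/(2·11) = 0.5301.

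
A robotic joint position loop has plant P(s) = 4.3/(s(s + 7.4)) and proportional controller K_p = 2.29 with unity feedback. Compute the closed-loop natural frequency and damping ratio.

ω_n = 3.14 rad/s, ζ = 1.18

1 + K_p·P(s) = 0 gives s² + 7.4s + 9.847 = 0.
Matching s² + 2ζω_n s + ω_n²: ω_n = √9.847 = 3.138 rad/s and 2ζω_n = 7.4, so ζ = 7.4/(2·3.138) = 1.18.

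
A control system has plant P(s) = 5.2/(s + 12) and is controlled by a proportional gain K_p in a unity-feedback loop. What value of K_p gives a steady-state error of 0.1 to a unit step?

K_p = 20.8

Steady-state error for a unit step on this type-0 loop is 1/(1 + K_p·P(0)).
P(0) = 0.4333. Require 1/(1 + K_p·0.4333) = 0.1, so 1 + 0.4333·K_p = 10.
K_p = (10 − 1)/0.4333 = 20.8.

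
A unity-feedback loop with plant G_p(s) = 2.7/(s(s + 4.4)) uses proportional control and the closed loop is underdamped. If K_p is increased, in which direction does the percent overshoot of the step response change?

increase

ζ = 4.4/(2√(2.7K_p)) decreases as K_p grows; lower damping means more overshoot.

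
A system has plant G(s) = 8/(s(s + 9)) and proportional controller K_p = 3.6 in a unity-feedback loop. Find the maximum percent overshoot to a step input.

Closed-loop characteristic equation: s² + 9s + 28.8 = 0, so ω_n = 5.367 rad/s and ζ = 9/(2·5.367) = 0.8385.
%OS = 100·exp(−πζ/√(1−ζ²)) = 100·exp(−π·0.8385/√0.2969) = 0.795%.

0.795%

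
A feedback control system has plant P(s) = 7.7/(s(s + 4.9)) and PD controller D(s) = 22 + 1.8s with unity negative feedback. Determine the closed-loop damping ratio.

Forward path: (22 + 1.8s)·7.7/(s(s+4.9)). The closed-loop characteristic equation is s² + (4.9 + 7.7·1.8)s + 7.7·22 = 0.
That is s² + 18.76s + 169.4 = 0, so ω_n = 13.02 rad/s and ζ = 18.76/(2·13.02) = 0.7207.

ζ = 0.721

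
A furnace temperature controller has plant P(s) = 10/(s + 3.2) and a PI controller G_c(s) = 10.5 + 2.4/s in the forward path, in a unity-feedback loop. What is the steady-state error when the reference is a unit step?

0

The open loop G_c(s)P(s) has a pole at the origin (type 1), so the static position error constant is infinite and e_ss = 1/(1+∞) = 0.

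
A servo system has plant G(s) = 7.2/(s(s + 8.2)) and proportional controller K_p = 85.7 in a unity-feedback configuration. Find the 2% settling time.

T_s ≈ 0.976 s

The closed-loop denominator s² + 8.2s + 617 gives ω_n = √617 = 24.84 and ζ = 8.2/(2ω_n) = 0.1651.
2% settling time T_s ≈ 4/(ζω_n) = 4/4.1 = 0.976 s.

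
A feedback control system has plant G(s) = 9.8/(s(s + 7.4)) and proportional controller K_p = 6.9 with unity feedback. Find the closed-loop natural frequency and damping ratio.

ω_n = 8.22 rad/s, ζ = 0.45

With unity feedback the closed-loop characteristic equation is s² + 7.4s + 6.9·9.8 = s² + 7.4s + 67.62 = 0.
So ω_n² = 67.62 ⇒ ω_n = 8.223 rad/s, and ζ = 7.4/(2ω_n) = 0.45.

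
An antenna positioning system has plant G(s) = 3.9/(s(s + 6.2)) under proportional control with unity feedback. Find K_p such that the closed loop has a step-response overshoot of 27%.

K_p = 16.7

From %OS = 100·exp(−πζ/√(1−ζ²)) = 27%, ζ = −ln(0.27)/√(π²+ln²(0.27)) = 0.3847.
Characteristic equation s² + 6.2s + 3.9K_p = 0 gives ζ = 6.2/(2√(3.9K_p)).
Setting ζ = 0.3847: √(3.9K_p) = 6.2/(2·0.3847) = 8.058, so K_p = 64.94/3.9 = 16.7.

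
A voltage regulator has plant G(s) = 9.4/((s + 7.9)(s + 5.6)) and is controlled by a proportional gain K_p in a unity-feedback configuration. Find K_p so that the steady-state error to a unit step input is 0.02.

K_p = 231

The loop is type 0, so e_ss(step) = 1/(1 + K_pos) with K_pos = K_p·G(0).
G(0) = 0.2125. Require 1/(1 + K_p·0.2125) = 0.02, so 1 + 0.2125·K_p = 50.
K_p = (50 − 1)/0.2125 = 231.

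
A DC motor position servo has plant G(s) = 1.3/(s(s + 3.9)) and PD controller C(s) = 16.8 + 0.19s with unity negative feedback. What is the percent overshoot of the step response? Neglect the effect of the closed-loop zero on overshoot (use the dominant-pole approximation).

Forward path: (16.8 + 0.19s)·1.3/(s(s+3.9)). The closed-loop characteristic equation is s² + (3.9 + 1.3·0.19)s + 1.3·16.8 = 0.
That is s² + 4.147s + 21.84 = 0, so ω_n = 4.673 rad/s and ζ = 4.147/(2·4.673) = 0.4437.
%OS = 100·exp(−πζ/√(1−ζ²)) = 21.1%.

21.1%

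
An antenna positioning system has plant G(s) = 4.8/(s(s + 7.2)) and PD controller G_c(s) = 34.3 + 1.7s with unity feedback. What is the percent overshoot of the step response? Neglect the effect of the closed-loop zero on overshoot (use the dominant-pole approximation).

9.56%

Forward path: (34.3 + 1.7s)·4.8/(s(s+7.2)). The closed-loop characteristic equation is s² + (7.2 + 4.8·1.7)s + 4.8·34.3 = 0.
That is s² + 15.36s + 164.6 = 0, so ω_n = 12.83 rad/s and ζ = 15.36/(2·12.83) = 0.5985.
%OS = 100·exp(−πζ/√(1−ζ²)) = 9.56%.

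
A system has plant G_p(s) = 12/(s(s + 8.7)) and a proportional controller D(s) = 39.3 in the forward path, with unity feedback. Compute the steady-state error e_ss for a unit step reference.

The open loop D(s)G_p(s) has a pole at the origin (type 1), so the static position error constant is infinite and e_ss = 1/(1+∞) = 0.

0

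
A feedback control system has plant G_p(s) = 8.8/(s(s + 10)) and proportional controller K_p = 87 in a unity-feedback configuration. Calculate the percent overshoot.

56.1%

From 1 + K_pG_p(s) = 0: s² + 10s + 765.6 = 0 ⇒ ω_n = 27.67, ζ = 0.1807.
%OS = 100·exp(−πζ/√(1−ζ²)) = 100·exp(−π·0.1807/√0.9673) = 56.1%.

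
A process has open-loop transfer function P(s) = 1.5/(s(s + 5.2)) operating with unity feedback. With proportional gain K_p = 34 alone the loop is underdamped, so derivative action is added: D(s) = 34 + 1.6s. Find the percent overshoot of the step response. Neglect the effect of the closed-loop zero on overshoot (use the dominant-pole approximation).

13.9%

Forward path: (34 + 1.6s)·1.5/(s(s+5.2)). The closed-loop characteristic equation is s² + (5.2 + 1.5·1.6)s + 1.5·34 = 0.
That is s² + 7.6s + 51 = 0, so ω_n = 7.141 rad/s and ζ = 7.6/(2·7.141) = 0.5321.
%OS = 100·exp(−πζ/√(1−ζ²)) = 13.9%.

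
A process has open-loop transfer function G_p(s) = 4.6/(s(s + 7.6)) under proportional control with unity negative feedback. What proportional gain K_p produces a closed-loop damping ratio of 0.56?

Closed-loop characteristic equation: s² + 7.6s + K_p·4.6 = 0.
So ω_n = √(4.6K_p) and 2ζω_n = 7.6, giving ζ = 7.6/(2√(4.6K_p)).
Setting ζ = 0.56: √(4.6K_p) = 7.6/(2·0.56) = 6.786, so K_p = 46.05/4.6 = 10.

K_p = 10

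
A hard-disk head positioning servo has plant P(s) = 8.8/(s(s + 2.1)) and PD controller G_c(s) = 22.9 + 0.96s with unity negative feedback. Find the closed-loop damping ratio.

Forward path: (22.9 + 0.96s)·8.8/(s(s+2.1)). The closed-loop characteristic equation is s² + (2.1 + 8.8·0.96)s + 8.8·22.9 = 0.
That is s² + 10.55s + 201.5 = 0, so ω_n = 14.2 rad/s and ζ = 10.55/(2·14.2) = 0.3715.

ζ = 0.372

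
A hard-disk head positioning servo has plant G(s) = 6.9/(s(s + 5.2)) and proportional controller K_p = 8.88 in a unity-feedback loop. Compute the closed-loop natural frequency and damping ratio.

ω_n = 7.83 rad/s, ζ = 0.332

The closed-loop denominator is s(s+5.2) + 8.88·6.9 = s² + 5.2s + 61.27.
Matching s² + 2ζω_n s + ω_n²: ω_n = √61.27 = 7.828 rad/s and 2ζω_n = 5.2, so ζ = 5.2/(2·7.828) = 0.332.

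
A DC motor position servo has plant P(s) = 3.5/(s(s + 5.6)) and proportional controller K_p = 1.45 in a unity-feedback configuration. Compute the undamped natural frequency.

ω_n = 2.25 rad/s

1 + K_p·P(s) = 0 gives s² + 5.6s + 5.075 = 0.
So ω_n² = 5.075 ⇒ ω_n = 2.253 rad/s, and ζ = 5.6/(2ω_n) = 1.24.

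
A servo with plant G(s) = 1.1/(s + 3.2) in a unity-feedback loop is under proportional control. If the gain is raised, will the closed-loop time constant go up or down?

The closed-loop bandwidth 3.2+K_p·1.1 grows with K_p, so τ shrinks.

decrease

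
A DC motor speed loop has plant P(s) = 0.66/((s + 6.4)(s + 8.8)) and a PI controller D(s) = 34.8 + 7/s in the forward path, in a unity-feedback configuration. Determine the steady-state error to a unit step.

0

The open loop D(s)P(s) has a pole at the origin (type 1), so the static position error constant is infinite and e_ss = 1/(1+∞) = 0.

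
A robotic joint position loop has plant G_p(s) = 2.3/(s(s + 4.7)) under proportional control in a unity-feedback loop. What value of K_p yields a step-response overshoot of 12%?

K_p = 7.67

From %OS = 100·exp(−πζ/√(1−ζ²)) = 12%, ζ = −ln(0.12)/√(π²+ln²(0.12)) = 0.5594.
Characteristic equation s² + 4.7s + 2.3K_p = 0 gives ζ = 4.7/(2√(2.3K_p)).
Setting ζ = 0.5594: √(2.3K_p) = 4.7/(2·0.5594) = 4.201, so K_p = 17.65/2.3 = 7.67.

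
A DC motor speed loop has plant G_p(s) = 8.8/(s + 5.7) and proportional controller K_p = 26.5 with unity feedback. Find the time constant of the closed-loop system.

Closed-loop transfer function: T(s) = K_p·G_p(s)/(1 + K_p·G_p(s)) = 233.2/(s + 5.7 + 233.2) = 233.2/(s + 238.9).
Time constant τ = 1/238.9 = 0.00419 s.

τ = 0.00419 s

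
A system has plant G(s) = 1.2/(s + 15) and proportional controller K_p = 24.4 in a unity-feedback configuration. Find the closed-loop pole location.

s = -44.28

Closed-loop transfer function: T(s) = K_p·G(s)/(1 + K_p·G(s)) = 29.28/(s + 15 + 29.28) = 29.28/(s + 44.28).
The closed-loop pole is at s = −44.28.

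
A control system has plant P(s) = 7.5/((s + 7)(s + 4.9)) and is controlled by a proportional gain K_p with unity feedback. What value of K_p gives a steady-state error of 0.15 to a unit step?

For a type-0 loop with proportional control, e_ss = 1/(1 + K_p·P(0)).
P(0) = 0.2187. Require 1/(1 + K_p·0.2187) = 0.15, so 1 + 0.2187·K_p = 6.667.
K_p = (6.667 − 1)/0.2187 = 25.9.

K_p = 25.9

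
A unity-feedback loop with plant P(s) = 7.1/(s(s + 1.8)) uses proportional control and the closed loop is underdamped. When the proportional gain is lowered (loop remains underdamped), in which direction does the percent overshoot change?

decrease

ζ = 1.8/(2√(7.1K_p)) rises as K_p falls; higher damping means less overshoot.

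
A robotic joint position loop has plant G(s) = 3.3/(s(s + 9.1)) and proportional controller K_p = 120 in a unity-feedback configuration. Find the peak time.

From 1 + K_pG(s) = 0: s² + 9.1s + 396 = 0 ⇒ ω_n = 19.9, ζ = 0.2286.
Damped frequency ω_d = ω_n√(1−ζ²) = 19.37 rad/s, so peak time T_p = π/ω_d = 0.162 s.

T_p = 0.162 s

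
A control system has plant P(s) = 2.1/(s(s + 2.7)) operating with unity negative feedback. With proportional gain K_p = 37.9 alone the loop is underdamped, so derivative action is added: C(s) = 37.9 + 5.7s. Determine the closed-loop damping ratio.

ζ = 0.822

Forward path: (37.9 + 5.7s)·2.1/(s(s+2.7)). The closed-loop characteristic equation is s² + (2.7 + 2.1·5.7)s + 2.1·37.9 = 0.
That is s² + 14.67s + 79.59 = 0, so ω_n = 8.921 rad/s and ζ = 14.67/(2·8.921) = 0.8222.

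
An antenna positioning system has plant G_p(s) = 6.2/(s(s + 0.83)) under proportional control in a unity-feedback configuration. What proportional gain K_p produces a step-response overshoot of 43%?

K_p = 0.413

From %OS = 100·exp(−πζ/√(1−ζ²)) = 43%, ζ = −ln(0.43)/√(π²+ln²(0.43)) = 0.2594.
Characteristic equation s² + 0.83s + 6.2K_p = 0 gives ζ = 0.83/(2√(6.2K_p)).
Setting ζ = 0.2594: √(6.2K_p) = 0.83/(2·0.2594) = 1.6, so K_p = 2.559/6.2 = 0.413.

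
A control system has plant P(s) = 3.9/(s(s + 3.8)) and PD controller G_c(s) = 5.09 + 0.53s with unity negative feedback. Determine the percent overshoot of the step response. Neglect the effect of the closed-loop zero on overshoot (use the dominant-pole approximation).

Forward path: (5.09 + 0.53s)·3.9/(s(s+3.8)). The closed-loop characteristic equation is s² + (3.8 + 3.9·0.53)s + 3.9·5.09 = 0.
That is s² + 5.867s + 19.85 = 0, so ω_n = 4.455 rad/s and ζ = 5.867/(2·4.455) = 0.6584.
%OS = 100·exp(−πζ/√(1−ζ²)) = 6.4%.

6.4%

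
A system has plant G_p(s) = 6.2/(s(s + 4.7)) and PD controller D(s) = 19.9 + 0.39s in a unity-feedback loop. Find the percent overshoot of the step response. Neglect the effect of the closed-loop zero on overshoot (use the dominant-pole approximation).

34.6%

Forward path: (19.9 + 0.39s)·6.2/(s(s+4.7)). The closed-loop characteristic equation is s² + (4.7 + 6.2·0.39)s + 6.2·19.9 = 0.
That is s² + 7.118s + 123.4 = 0, so ω_n = 11.11 rad/s and ζ = 7.118/(2·11.11) = 0.3204.
%OS = 100·exp(−πζ/√(1−ζ²)) = 34.6%.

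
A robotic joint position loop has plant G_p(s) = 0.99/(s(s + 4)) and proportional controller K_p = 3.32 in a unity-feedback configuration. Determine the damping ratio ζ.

ζ = 1.1

The closed-loop denominator is s(s+4) + 3.32·0.99 = s² + 4s + 3.287.
Matching s² + 2ζω_n s + ω_n²: ω_n = √3.287 = 1.813 rad/s and 2ζω_n = 4, so ζ = 4/(2·1.813) = 1.1.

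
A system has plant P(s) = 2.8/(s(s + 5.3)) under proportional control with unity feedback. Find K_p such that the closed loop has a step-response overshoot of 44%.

From %OS = 100·exp(−πζ/√(1−ζ²)) = 44%, ζ = −ln(0.44)/√(π²+ln²(0.44)) = 0.2528.
Characteristic equation s² + 5.3s + 2.8K_p = 0 gives ζ = 5.3/(2√(2.8K_p)).
Setting ζ = 0.2528: √(2.8K_p) = 5.3/(2·0.2528) = 10.48, so K_p = 109.9/2.8 = 39.2.

K_p = 39.2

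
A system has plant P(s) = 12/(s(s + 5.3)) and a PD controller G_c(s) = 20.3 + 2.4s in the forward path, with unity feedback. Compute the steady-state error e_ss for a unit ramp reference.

The loop has one pole at the origin (type 1). Velocity error constant K_v = lim_{s→0} s·G_c(s)P(s) = 20.3·12/5.3 = 45.96.
Steady-state error to a unit ramp: e_ss = 1/K_v = 0.0218.

0.0218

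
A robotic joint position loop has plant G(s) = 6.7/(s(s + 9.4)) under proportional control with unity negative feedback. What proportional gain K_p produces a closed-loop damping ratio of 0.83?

K_p = 4.79

Closed-loop characteristic equation: s² + 9.4s + K_p·6.7 = 0.
So ω_n = √(6.7K_p) and 2ζω_n = 9.4, giving ζ = 9.4/(2√(6.7K_p)).
Setting ζ = 0.83: √(6.7K_p) = 9.4/(2·0.83) = 5.663, so K_p = 32.07/6.7 = 4.79.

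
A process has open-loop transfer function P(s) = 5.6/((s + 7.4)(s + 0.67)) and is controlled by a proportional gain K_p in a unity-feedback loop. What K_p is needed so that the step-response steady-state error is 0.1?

K_p = 7.97

Steady-state error for a unit step on this type-0 loop is 1/(1 + K_p·P(0)).
P(0) = 1.129. Require 1/(1 + K_p·1.129) = 0.1, so 1 + 1.129·K_p = 10.
K_p = (10 − 1)/1.129 = 7.97.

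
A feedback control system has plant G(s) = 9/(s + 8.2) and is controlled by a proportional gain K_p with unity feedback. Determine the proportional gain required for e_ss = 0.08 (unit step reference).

For a type-0 loop with proportional control, e_ss = 1/(1 + K_p·G(0)).
G(0) = 1.098. Require 1/(1 + K_p·1.098) = 0.08, so 1 + 1.098·K_p = 12.5.
K_p = (12.5 − 1)/1.098 = 10.5.

K_p = 10.5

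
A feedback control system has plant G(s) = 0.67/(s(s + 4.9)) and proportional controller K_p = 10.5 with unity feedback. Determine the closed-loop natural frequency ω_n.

ω_n = 2.65 rad/s

With unity feedback the closed-loop characteristic equation is s² + 4.9s + 10.5·0.67 = s² + 4.9s + 7.035 = 0.
Matching s² + 2ζω_n s + ω_n²: ω_n = √7.035 = 2.652 rad/s and 2ζω_n = 4.9, so ζ = 4.9/(2·2.652) = 0.924.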